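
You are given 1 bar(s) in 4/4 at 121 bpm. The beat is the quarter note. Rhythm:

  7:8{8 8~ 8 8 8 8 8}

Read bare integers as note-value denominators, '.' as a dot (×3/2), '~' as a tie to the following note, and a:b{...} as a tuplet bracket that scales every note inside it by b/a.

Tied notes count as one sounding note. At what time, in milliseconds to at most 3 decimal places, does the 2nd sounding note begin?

1. 0.0ms @ 0 + 283.353ms (4/7)
2. 283.353ms @ 4/7 + 566.706ms (8/7)
3. 850.059ms @ 12/7 + 283.353ms (4/7)
4. 1133.412ms @ 16/7 + 283.353ms (4/7)
5. 1416.765ms @ 20/7 + 283.353ms (4/7)
6. 1700.118ms @ 24/7 + 283.353ms (4/7)

note 2 onset = 4/7b = 283.353ms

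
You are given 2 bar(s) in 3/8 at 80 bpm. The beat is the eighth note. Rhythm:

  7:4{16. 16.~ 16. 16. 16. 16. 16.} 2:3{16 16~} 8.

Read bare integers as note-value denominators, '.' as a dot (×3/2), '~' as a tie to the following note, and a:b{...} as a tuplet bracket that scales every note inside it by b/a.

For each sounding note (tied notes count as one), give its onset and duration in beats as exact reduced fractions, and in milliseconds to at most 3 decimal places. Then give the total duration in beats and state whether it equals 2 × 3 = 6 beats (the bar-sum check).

1) 0.0ms=0b +321.429ms=3/7b
2) 321.429ms=3/7b +642.857ms=6/7b
3) 964.286ms=9/7b +321.429ms=3/7b
4) 1285.714ms=12/7b +321.429ms=3/7b
5) 1607.143ms=15/7b +321.429ms=3/7b
6) 1928.571ms=18/7b +321.429ms=3/7b
7) 2250.0ms=3b +562.5ms=3/4b
8) 2812.5ms=15/4b +1687.5ms=9/4b
Σ=6b of 6 (80bpm 3/8) — PASS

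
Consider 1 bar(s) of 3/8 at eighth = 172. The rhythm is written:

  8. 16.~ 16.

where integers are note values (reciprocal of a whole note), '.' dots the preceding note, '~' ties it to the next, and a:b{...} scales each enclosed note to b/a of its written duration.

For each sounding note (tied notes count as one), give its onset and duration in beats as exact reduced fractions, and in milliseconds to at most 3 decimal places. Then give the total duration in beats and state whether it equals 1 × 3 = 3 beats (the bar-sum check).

1) 0.0ms=0b +523.256ms=3/2b
2) 523.256ms=3/2b +523.256ms=3/2b
Σ=3b of 3 (172bpm 3/8) — PASS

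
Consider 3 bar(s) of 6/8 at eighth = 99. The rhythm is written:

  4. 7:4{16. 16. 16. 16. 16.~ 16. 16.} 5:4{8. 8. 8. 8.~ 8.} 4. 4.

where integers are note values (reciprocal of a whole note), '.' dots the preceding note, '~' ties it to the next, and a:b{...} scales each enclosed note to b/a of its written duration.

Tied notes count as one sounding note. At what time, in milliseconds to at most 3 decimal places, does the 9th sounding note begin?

note 9 onset = 36/5b = 4363.636ms

1. 0.0ms @ 0 + 1818.182ms (3)
2. 1818.182ms @ 3 + 259.74ms (3/7)
3. 2077.922ms @ 24/7 + 259.74ms (3/7)
4. 2337.662ms @ 27/7 + 259.74ms (3/7)
5. 2597.403ms @ 30/7 + 259.74ms (3/7)
6. 2857.143ms @ 33/7 + 519.481ms (6/7)
7. 3376.623ms @ 39/7 + 259.74ms (3/7)
8. 3636.364ms @ 6 + 727.273ms (6/5)
9. 4363.636ms @ 36/5 + 727.273ms (6/5)
10. 5090.909ms @ 42/5 + 727.273ms (6/5)
11. 5818.182ms @ 48/5 + 1454.545ms (12/5)
12. 7272.727ms @ 12 + 1818.182ms (3)
13. 9090.909ms @ 15 + 1818.182ms (3)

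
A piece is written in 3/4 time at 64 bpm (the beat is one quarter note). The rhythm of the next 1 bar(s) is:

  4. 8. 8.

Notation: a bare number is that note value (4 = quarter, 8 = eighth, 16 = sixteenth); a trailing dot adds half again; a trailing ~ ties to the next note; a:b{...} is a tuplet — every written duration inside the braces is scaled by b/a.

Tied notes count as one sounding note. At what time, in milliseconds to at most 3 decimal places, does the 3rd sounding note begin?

1. 0.0ms @ 0 + 1406.25ms (3/2)
2. 1406.25ms @ 3/2 + 703.125ms (3/4)
3. 2109.375ms @ 9/4 + 703.125ms (3/4)

note 3 onset = 9/4b = 2109.375ms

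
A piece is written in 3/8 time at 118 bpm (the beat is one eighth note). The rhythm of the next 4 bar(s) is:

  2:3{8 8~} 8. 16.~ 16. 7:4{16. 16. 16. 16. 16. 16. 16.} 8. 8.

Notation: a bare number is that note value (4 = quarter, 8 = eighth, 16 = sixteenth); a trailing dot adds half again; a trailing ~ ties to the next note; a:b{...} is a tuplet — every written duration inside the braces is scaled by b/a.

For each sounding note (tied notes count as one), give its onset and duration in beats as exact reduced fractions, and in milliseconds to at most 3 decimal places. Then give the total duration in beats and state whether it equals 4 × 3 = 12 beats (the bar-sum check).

1) 0.0ms=0b +762.712ms=3/2b
2) 762.712ms=3/2b +1525.424ms=3b
3) 2288.136ms=9/2b +762.712ms=3/2b
4) 3050.847ms=6b +217.918ms=3/7b
5) 3268.765ms=45/7b +217.918ms=3/7b
6) 3486.683ms=48/7b +217.918ms=3/7b
7) 3704.6ms=51/7b +217.918ms=3/7b
8) 3922.518ms=54/7b +217.918ms=3/7b
9) 4140.436ms=57/7b +217.918ms=3/7b
10) 4358.354ms=60/7b +217.918ms=3/7b
11) 4576.271ms=9b +762.712ms=3/2b
12) 5338.983ms=21/2b +762.712ms=3/2b
Σ=12b of 12 (118bpm 3/8) — PASS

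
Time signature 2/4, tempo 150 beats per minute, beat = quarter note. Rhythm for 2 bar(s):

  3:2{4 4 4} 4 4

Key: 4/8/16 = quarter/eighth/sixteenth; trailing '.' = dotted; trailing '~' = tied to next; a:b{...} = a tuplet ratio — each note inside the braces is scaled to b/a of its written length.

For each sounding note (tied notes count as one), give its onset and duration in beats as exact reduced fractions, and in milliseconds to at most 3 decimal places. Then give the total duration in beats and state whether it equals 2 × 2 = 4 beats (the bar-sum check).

1) 0.0ms=0b +266.667ms=2/3b
2) 266.667ms=2/3b +266.667ms=2/3b
3) 533.333ms=4/3b +266.667ms=2/3b
4) 800.0ms=2b +400.0ms=1b
5) 1200.0ms=3b +400.0ms=1b
Σ=4b of 4 (150bpm 2/4) — PASS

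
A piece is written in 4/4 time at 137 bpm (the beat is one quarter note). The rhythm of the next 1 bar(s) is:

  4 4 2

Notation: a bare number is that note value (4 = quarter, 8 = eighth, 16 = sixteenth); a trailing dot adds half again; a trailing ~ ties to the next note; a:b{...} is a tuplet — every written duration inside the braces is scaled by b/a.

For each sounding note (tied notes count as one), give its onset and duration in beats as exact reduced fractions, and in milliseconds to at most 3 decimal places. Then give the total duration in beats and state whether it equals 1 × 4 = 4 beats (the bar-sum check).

1) 0.0ms=0b +437.956ms=1b
2) 437.956ms=1b +437.956ms=1b
3) 875.912ms=2b +875.912ms=2b
Σ=4b of 4 (137bpm 4/4) — PASS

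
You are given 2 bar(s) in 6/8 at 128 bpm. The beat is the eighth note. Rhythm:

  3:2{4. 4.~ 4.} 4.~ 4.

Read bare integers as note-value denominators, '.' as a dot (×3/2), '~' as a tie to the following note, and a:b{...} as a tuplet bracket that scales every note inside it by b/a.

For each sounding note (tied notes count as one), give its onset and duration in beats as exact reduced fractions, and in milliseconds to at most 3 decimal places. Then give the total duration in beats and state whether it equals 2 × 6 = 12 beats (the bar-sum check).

1) 0.0ms=0b +937.5ms=2b
2) 937.5ms=2b +1875.0ms=4b
3) 2812.5ms=6b +2812.5ms=6b
Σ=12b of 12 (128bpm 6/8) — PASS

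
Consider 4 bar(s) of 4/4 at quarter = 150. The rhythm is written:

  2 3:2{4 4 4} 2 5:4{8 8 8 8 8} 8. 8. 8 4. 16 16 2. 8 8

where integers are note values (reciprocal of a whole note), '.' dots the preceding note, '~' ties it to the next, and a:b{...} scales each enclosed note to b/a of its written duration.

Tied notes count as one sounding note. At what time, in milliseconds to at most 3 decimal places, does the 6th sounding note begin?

note 6 onset = 6b = 2400.0ms

1. 0.0ms @ 0 + 800.0ms (2)
2. 800.0ms @ 2 + 266.667ms (2/3)
3. 1066.667ms @ 8/3 + 266.667ms (2/3)
4. 1333.333ms @ 10/3 + 266.667ms (2/3)
5. 1600.0ms @ 4 + 800.0ms (2)
6. 2400.0ms @ 6 + 160.0ms (2/5)
7. 2560.0ms @ 32/5 + 160.0ms (2/5)
8. 2720.0ms @ 34/5 + 160.0ms (2/5)
9. 2880.0ms @ 36/5 + 160.0ms (2/5)
10. 3040.0ms @ 38/5 + 160.0ms (2/5)
11. 3200.0ms @ 8 + 300.0ms (3/4)
12. 3500.0ms @ 35/4 + 300.0ms (3/4)
13. 3800.0ms @ 19/2 + 200.0ms (1/2)
14. 4000.0ms @ 10 + 600.0ms (3/2)
15. 4600.0ms @ 23/2 + 100.0ms (1/4)
16. 4700.0ms @ 47/4 + 100.0ms (1/4)
17. 4800.0ms @ 12 + 1200.0ms (3)
18. 6000.0ms @ 15 + 200.0ms (1/2)
19. 6200.0ms @ 31/2 + 200.0ms (1/2)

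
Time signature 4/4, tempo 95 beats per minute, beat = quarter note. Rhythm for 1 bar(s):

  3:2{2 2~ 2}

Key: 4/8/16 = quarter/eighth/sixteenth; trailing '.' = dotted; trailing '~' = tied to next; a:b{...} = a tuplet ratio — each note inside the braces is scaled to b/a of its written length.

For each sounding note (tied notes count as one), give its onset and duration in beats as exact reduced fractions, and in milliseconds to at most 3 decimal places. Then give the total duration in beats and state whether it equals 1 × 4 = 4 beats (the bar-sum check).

1) 0.0ms=0b +842.105ms=4/3b
2) 842.105ms=4/3b +1684.211ms=8/3b
Σ=4b of 4 (95bpm 4/4) — PASS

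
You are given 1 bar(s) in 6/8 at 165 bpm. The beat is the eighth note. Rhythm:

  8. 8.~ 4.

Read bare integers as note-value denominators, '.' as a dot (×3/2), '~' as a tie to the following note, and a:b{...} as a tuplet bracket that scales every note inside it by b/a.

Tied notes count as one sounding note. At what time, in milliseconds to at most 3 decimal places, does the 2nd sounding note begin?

note 2 onset = 3/2b = 545.455ms

1. 0.0ms @ 0 + 545.455ms (3/2)
2. 545.455ms @ 3/2 + 1636.364ms (9/2)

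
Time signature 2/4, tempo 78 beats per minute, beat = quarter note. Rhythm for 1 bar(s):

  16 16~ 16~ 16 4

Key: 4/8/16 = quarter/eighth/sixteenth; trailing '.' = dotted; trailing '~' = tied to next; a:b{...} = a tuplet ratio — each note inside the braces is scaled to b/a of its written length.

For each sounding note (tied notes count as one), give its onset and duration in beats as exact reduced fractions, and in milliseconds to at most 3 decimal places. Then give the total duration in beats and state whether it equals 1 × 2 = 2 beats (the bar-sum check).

1) 0.0ms=0b +192.308ms=1/4b
2) 192.308ms=1/4b +576.923ms=3/4b
3) 769.231ms=1b +769.231ms=1b
Σ=2b of 2 (78bpm 2/4) — PASS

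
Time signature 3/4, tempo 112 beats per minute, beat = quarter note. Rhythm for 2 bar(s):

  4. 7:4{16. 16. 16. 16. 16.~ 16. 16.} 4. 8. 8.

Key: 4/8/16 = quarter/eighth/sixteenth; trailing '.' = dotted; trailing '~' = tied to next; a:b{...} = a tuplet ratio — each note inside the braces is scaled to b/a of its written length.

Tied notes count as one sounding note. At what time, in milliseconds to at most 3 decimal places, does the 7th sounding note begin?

note 7 onset = 39/14b = 1492.347ms

1. 0.0ms @ 0 + 803.571ms (3/2)
2. 803.571ms @ 3/2 + 114.796ms (3/14)
3. 918.367ms @ 12/7 + 114.796ms (3/14)
4. 1033.163ms @ 27/14 + 114.796ms (3/14)
5. 1147.959ms @ 15/7 + 114.796ms (3/14)
6. 1262.755ms @ 33/14 + 229.592ms (3/7)
7. 1492.347ms @ 39/14 + 114.796ms (3/14)
8. 1607.143ms @ 3 + 803.571ms (3/2)
9. 2410.714ms @ 9/2 + 401.786ms (3/4)
10. 2812.5ms @ 21/4 + 401.786ms (3/4)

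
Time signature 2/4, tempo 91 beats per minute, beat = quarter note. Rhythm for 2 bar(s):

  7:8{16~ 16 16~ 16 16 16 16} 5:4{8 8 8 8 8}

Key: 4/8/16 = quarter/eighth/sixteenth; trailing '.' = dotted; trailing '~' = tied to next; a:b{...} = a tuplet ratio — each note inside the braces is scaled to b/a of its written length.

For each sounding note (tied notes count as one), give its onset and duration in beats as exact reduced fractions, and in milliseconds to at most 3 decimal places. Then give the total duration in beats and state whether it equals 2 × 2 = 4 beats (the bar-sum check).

1) 0.0ms=0b +376.766ms=4/7b
2) 376.766ms=4/7b +376.766ms=4/7b
3) 753.532ms=8/7b +188.383ms=2/7b
4) 941.915ms=10/7b +188.383ms=2/7b
5) 1130.298ms=12/7b +188.383ms=2/7b
6) 1318.681ms=2b +263.736ms=2/5b
7) 1582.418ms=12/5b +263.736ms=2/5b
8) 1846.154ms=14/5b +263.736ms=2/5b
9) 2109.89ms=16/5b +263.736ms=2/5b
10) 2373.626ms=18/5b +263.736ms=2/5b
Σ=4b of 4 (91bpm 2/4) — PASS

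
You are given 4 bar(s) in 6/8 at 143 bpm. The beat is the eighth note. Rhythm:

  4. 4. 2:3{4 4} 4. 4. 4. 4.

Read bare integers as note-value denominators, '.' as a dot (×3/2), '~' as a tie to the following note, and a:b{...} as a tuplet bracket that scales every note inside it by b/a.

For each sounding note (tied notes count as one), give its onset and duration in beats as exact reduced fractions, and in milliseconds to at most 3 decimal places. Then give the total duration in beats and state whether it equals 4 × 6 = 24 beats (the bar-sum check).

1) 0.0ms=0b +1258.741ms=3b
2) 1258.741ms=3b +1258.741ms=3b
3) 2517.483ms=6b +1258.741ms=3b
4) 3776.224ms=9b +1258.741ms=3b
5) 5034.965ms=12b +1258.741ms=3b
6) 6293.706ms=15b +1258.741ms=3b
7) 7552.448ms=18b +1258.741ms=3b
8) 8811.189ms=21b +1258.741ms=3b
Σ=24b of 24 (143bpm 6/8) — PASS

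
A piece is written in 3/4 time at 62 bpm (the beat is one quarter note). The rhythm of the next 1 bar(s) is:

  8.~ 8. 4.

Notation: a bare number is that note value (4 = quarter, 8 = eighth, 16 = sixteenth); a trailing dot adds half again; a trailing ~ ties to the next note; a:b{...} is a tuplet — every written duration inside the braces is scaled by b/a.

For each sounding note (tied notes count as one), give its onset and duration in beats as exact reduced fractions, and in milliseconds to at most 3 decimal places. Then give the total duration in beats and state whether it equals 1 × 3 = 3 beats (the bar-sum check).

1) 0.0ms=0b +1451.613ms=3/2b
2) 1451.613ms=3/2b +1451.613ms=3/2b
Σ=3b of 3 (62bpm 3/4) — PASS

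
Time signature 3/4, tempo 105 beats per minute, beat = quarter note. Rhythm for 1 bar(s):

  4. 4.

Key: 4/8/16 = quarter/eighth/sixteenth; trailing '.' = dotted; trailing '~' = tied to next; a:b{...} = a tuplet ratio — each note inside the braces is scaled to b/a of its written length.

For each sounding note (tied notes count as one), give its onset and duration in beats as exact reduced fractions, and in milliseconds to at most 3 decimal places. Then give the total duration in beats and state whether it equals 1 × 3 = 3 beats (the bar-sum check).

1) 0.0ms=0b +857.143ms=3/2b
2) 857.143ms=3/2b +857.143ms=3/2b
Σ=3b of 3 (105bpm 3/4) — PASS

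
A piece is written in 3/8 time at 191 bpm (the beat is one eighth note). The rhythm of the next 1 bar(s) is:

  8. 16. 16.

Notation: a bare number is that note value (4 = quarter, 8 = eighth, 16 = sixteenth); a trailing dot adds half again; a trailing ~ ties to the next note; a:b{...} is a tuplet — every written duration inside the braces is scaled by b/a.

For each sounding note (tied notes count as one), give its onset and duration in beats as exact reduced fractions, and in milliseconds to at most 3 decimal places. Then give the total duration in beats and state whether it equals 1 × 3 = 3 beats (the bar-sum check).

1) 0.0ms=0b +471.204ms=3/2b
2) 471.204ms=3/2b +235.602ms=3/4b
3) 706.806ms=9/4b +235.602ms=3/4b
Σ=3b of 3 (191bpm 3/8) — PASS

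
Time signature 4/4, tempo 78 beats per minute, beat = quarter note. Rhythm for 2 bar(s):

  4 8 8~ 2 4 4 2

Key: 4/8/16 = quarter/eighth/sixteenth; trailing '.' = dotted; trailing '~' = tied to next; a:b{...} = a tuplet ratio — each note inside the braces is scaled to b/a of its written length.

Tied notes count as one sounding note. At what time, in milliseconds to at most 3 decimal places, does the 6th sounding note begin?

note 6 onset = 6b = 4615.385ms

1. 0.0ms @ 0 + 769.231ms (1)
2. 769.231ms @ 1 + 384.615ms (1/2)
3. 1153.846ms @ 3/2 + 1923.077ms (5/2)
4. 3076.923ms @ 4 + 769.231ms (1)
5. 3846.154ms @ 5 + 769.231ms (1)
6. 4615.385ms @ 6 + 1538.462ms (2)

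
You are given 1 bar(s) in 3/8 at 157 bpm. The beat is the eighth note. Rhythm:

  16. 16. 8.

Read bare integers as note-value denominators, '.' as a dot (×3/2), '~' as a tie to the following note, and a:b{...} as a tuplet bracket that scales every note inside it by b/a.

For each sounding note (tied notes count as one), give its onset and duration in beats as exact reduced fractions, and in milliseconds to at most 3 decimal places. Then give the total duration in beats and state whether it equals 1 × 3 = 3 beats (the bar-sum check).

1) 0.0ms=0b +286.624ms=3/4b
2) 286.624ms=3/4b +286.624ms=3/4b
3) 573.248ms=3/2b +573.248ms=3/2b
Σ=3b of 3 (157bpm 3/8) — PASS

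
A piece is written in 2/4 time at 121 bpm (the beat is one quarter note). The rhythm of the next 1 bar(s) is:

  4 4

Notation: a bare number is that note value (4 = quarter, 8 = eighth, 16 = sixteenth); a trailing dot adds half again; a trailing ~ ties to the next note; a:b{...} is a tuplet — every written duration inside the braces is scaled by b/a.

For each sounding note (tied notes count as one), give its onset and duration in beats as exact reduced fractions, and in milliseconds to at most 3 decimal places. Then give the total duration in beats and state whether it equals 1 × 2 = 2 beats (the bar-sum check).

1) 0.0ms=0b +495.868ms=1b
2) 495.868ms=1b +495.868ms=1b
Σ=2b of 2 (121bpm 2/4) — PASS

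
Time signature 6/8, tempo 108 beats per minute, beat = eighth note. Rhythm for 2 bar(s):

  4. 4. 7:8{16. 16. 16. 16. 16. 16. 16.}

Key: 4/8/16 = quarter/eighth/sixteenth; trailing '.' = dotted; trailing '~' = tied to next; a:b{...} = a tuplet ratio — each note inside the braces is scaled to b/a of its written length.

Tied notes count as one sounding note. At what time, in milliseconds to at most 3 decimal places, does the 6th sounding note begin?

1. 0.0ms @ 0 + 1666.667ms (3)
2. 1666.667ms @ 3 + 1666.667ms (3)
3. 3333.333ms @ 6 + 476.19ms (6/7)
4. 3809.524ms @ 48/7 + 476.19ms (6/7)
5. 4285.714ms @ 54/7 + 476.19ms (6/7)
6. 4761.905ms @ 60/7 + 476.19ms (6/7)
7. 5238.095ms @ 66/7 + 476.19ms (6/7)
8. 5714.286ms @ 72/7 + 476.19ms (6/7)
9. 6190.476ms @ 78/7 + 476.19ms (6/7)

note 6 onset = 60/7b = 4761.905ms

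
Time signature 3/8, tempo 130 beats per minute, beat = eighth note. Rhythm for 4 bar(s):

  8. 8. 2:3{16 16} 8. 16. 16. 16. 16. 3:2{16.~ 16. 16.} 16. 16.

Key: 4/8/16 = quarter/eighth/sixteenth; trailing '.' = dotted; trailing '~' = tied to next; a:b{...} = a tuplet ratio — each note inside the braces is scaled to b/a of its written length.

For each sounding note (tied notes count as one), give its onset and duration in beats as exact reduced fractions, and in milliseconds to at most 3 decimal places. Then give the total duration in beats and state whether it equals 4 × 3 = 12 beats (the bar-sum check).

1) 0.0ms=0b +692.308ms=3/2b
2) 692.308ms=3/2b +692.308ms=3/2b
3) 1384.615ms=3b +346.154ms=3/4b
4) 1730.769ms=15/4b +346.154ms=3/4b
5) 2076.923ms=9/2b +692.308ms=3/2b
6) 2769.231ms=6b +346.154ms=3/4b
7) 3115.385ms=27/4b +346.154ms=3/4b
8) 3461.538ms=15/2b +346.154ms=3/4b
9) 3807.692ms=33/4b +346.154ms=3/4b
10) 4153.846ms=9b +461.538ms=1b
11) 4615.385ms=10b +230.769ms=1/2b
12) 4846.154ms=21/2b +346.154ms=3/4b
13) 5192.308ms=45/4b +346.154ms=3/4b
Σ=12b of 12 (130bpm 3/8) — PASS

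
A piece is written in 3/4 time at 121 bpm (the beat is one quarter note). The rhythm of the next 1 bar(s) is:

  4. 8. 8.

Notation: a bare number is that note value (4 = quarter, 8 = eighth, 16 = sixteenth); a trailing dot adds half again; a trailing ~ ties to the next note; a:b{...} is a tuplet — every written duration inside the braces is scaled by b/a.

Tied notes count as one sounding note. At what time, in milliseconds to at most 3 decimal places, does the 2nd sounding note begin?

note 2 onset = 3/2b = 743.802ms

1. 0.0ms @ 0 + 743.802ms (3/2)
2. 743.802ms @ 3/2 + 371.901ms (3/4)
3. 1115.702ms @ 9/4 + 371.901ms (3/4)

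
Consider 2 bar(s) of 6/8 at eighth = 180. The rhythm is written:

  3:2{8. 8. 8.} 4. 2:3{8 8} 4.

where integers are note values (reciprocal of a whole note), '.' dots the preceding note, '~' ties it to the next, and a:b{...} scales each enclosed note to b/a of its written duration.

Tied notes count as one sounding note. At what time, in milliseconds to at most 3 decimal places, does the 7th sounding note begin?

1. 0.0ms @ 0 + 333.333ms (1)
2. 333.333ms @ 1 + 333.333ms (1)
3. 666.667ms @ 2 + 333.333ms (1)
4. 1000.0ms @ 3 + 1000.0ms (3)
5. 2000.0ms @ 6 + 500.0ms (3/2)
6. 2500.0ms @ 15/2 + 500.0ms (3/2)
7. 3000.0ms @ 9 + 1000.0ms (3)

note 7 onset = 9b = 3000.0ms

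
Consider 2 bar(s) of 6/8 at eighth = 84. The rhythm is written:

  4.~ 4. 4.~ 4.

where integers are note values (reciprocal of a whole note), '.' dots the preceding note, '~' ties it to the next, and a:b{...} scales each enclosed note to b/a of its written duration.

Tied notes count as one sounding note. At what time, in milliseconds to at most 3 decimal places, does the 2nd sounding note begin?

1. 0.0ms @ 0 + 4285.714ms (6)
2. 4285.714ms @ 6 + 4285.714ms (6)

note 2 onset = 6b = 4285.714ms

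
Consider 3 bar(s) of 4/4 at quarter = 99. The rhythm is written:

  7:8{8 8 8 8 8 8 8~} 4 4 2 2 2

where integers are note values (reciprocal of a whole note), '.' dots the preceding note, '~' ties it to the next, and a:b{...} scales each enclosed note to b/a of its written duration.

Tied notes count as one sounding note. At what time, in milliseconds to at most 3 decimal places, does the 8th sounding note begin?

1. 0.0ms @ 0 + 346.32ms (4/7)
2. 346.32ms @ 4/7 + 346.32ms (4/7)
3. 692.641ms @ 8/7 + 346.32ms (4/7)
4. 1038.961ms @ 12/7 + 346.32ms (4/7)
5. 1385.281ms @ 16/7 + 346.32ms (4/7)
6. 1731.602ms @ 20/7 + 346.32ms (4/7)
7. 2077.922ms @ 24/7 + 952.381ms (11/7)
8. 3030.303ms @ 5 + 606.061ms (1)
9. 3636.364ms @ 6 + 1212.121ms (2)
10. 4848.485ms @ 8 + 1212.121ms (2)
11. 6060.606ms @ 10 + 1212.121ms (2)

note 8 onset = 5b = 3030.303ms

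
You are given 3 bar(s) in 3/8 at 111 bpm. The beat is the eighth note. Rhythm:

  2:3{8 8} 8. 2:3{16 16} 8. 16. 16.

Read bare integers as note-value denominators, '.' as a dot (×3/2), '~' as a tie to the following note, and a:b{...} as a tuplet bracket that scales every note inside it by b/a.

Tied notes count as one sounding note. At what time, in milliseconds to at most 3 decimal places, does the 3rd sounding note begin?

note 3 onset = 3b = 1621.622ms

1. 0.0ms @ 0 + 810.811ms (3/2)
2. 810.811ms @ 3/2 + 810.811ms (3/2)
3. 1621.622ms @ 3 + 810.811ms (3/2)
4. 2432.432ms @ 9/2 + 405.405ms (3/4)
5. 2837.838ms @ 21/4 + 405.405ms (3/4)
6. 3243.243ms @ 6 + 810.811ms (3/2)
7. 4054.054ms @ 15/2 + 405.405ms (3/4)
8. 4459.459ms @ 33/4 + 405.405ms (3/4)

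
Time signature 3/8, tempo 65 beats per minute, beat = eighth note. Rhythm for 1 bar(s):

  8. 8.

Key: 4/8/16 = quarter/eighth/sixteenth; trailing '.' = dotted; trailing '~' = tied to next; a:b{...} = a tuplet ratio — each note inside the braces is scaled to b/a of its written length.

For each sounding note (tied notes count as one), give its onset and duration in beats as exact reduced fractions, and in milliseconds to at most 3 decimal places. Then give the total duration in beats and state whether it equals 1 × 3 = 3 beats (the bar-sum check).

1) 0.0ms=0b +1384.615ms=3/2b
2) 1384.615ms=3/2b +1384.615ms=3/2b
Σ=3b of 3 (65bpm 3/8) — PASS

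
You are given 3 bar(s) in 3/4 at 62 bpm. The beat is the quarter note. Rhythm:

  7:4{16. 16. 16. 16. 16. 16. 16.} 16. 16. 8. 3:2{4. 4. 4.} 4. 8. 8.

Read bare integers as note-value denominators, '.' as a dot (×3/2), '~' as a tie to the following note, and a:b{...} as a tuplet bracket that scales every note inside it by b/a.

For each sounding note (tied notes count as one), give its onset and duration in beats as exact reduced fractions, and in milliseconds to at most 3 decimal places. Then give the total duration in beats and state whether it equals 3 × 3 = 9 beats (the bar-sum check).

1) 0.0ms=0b +207.373ms=3/14b
2) 207.373ms=3/14b +207.373ms=3/14b
3) 414.747ms=3/7b +207.373ms=3/14b
4) 622.12ms=9/14b +207.373ms=3/14b
5) 829.493ms=6/7b +207.373ms=3/14b
6) 1036.866ms=15/14b +207.373ms=3/14b
7) 1244.24ms=9/7b +207.373ms=3/14b
8) 1451.613ms=3/2b +362.903ms=3/8b
9) 1814.516ms=15/8b +362.903ms=3/8b
10) 2177.419ms=9/4b +725.806ms=3/4b
11) 2903.226ms=3b +967.742ms=1b
12) 3870.968ms=4b +967.742ms=1b
13) 4838.71ms=5b +967.742ms=1b
14) 5806.452ms=6b +1451.613ms=3/2b
15) 7258.065ms=15/2b +725.806ms=3/4b
16) 7983.871ms=33/4b +725.806ms=3/4b
Σ=9b of 9 (62bpm 3/4) — PASS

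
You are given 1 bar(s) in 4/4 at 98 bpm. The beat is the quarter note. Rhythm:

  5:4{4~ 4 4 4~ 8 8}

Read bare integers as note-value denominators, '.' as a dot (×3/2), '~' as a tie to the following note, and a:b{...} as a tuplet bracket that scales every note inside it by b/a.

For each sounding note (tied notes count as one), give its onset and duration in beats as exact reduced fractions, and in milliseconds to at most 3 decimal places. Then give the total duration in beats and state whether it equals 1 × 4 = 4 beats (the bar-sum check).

1) 0.0ms=0b +979.592ms=8/5b
2) 979.592ms=8/5b +489.796ms=4/5b
3) 1469.388ms=12/5b +734.694ms=6/5b
4) 2204.082ms=18/5b +244.898ms=2/5b
Σ=4b of 4 (98bpm 4/4) — PASS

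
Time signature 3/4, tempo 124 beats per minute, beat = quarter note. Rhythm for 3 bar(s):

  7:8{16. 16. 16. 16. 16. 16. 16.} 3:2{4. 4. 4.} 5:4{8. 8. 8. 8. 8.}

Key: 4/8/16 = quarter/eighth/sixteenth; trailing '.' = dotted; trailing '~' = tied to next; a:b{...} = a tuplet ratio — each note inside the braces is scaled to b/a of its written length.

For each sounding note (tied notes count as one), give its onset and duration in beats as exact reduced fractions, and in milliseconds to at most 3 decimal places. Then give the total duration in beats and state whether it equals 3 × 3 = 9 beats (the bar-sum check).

1) 0.0ms=0b +207.373ms=3/7b
2) 207.373ms=3/7b +207.373ms=3/7b
3) 414.747ms=6/7b +207.373ms=3/7b
4) 622.12ms=9/7b +207.373ms=3/7b
5) 829.493ms=12/7b +207.373ms=3/7b
6) 1036.866ms=15/7b +207.373ms=3/7b
7) 1244.24ms=18/7b +207.373ms=3/7b
8) 1451.613ms=3b +483.871ms=1b
9) 1935.484ms=4b +483.871ms=1b
10) 2419.355ms=5b +483.871ms=1b
11) 2903.226ms=6b +290.323ms=3/5b
12) 3193.548ms=33/5b +290.323ms=3/5b
13) 3483.871ms=36/5b +290.323ms=3/5b
14) 3774.194ms=39/5b +290.323ms=3/5b
15) 4064.516ms=42/5b +290.323ms=3/5b
Σ=9b of 9 (124bpm 3/4) — PASS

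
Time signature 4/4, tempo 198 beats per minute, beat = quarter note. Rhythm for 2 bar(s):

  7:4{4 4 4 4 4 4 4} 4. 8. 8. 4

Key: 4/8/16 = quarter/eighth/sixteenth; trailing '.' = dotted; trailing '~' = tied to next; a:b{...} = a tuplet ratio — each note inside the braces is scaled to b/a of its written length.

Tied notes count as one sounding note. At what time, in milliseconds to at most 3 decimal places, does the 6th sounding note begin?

note 6 onset = 20/7b = 865.801ms

1. 0.0ms @ 0 + 173.16ms (4/7)
2. 173.16ms @ 4/7 + 173.16ms (4/7)
3. 346.32ms @ 8/7 + 173.16ms (4/7)
4. 519.481ms @ 12/7 + 173.16ms (4/7)
5. 692.641ms @ 16/7 + 173.16ms (4/7)
6. 865.801ms @ 20/7 + 173.16ms (4/7)
7. 1038.961ms @ 24/7 + 173.16ms (4/7)
8. 1212.121ms @ 4 + 454.545ms (3/2)
9. 1666.667ms @ 11/2 + 227.273ms (3/4)
10. 1893.939ms @ 25/4 + 227.273ms (3/4)
11. 2121.212ms @ 7 + 303.03ms (1)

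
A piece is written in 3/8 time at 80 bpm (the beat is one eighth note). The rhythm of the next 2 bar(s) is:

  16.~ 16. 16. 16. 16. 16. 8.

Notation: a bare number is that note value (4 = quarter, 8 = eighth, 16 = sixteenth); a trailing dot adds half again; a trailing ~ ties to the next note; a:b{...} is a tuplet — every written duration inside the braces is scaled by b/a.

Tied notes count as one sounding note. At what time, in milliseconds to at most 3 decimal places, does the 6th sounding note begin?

1. 0.0ms @ 0 + 1125.0ms (3/2)
2. 1125.0ms @ 3/2 + 562.5ms (3/4)
3. 1687.5ms @ 9/4 + 562.5ms (3/4)
4. 2250.0ms @ 3 + 562.5ms (3/4)
5. 2812.5ms @ 15/4 + 562.5ms (3/4)
6. 3375.0ms @ 9/2 + 1125.0ms (3/2)

note 6 onset = 9/2b = 3375.0ms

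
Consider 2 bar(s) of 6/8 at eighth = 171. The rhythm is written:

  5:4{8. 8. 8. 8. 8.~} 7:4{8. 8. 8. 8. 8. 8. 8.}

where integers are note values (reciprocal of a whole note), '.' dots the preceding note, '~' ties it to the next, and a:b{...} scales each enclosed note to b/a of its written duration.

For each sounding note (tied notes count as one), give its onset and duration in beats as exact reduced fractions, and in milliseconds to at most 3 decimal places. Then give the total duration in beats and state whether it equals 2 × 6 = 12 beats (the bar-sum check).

1) 0.0ms=0b +421.053ms=6/5b
2) 421.053ms=6/5b +421.053ms=6/5b
3) 842.105ms=12/5b +421.053ms=6/5b
4) 1263.158ms=18/5b +421.053ms=6/5b
5) 1684.211ms=24/5b +721.805ms=72/35b
6) 2406.015ms=48/7b +300.752ms=6/7b
7) 2706.767ms=54/7b +300.752ms=6/7b
8) 3007.519ms=60/7b +300.752ms=6/7b
9) 3308.271ms=66/7b +300.752ms=6/7b
10) 3609.023ms=72/7b +300.752ms=6/7b
11) 3909.774ms=78/7b +300.752ms=6/7b
Σ=12b of 12 (171bpm 6/8) — PASS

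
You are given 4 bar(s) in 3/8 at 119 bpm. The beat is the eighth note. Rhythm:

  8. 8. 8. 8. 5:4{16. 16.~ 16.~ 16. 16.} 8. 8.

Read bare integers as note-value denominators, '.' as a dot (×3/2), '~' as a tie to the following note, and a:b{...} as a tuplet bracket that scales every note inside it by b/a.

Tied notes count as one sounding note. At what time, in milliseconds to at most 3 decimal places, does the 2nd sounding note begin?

1. 0.0ms @ 0 + 756.303ms (3/2)
2. 756.303ms @ 3/2 + 756.303ms (3/2)
3. 1512.605ms @ 3 + 756.303ms (3/2)
4. 2268.908ms @ 9/2 + 756.303ms (3/2)
5. 3025.21ms @ 6 + 302.521ms (3/5)
6. 3327.731ms @ 33/5 + 907.563ms (9/5)
7. 4235.294ms @ 42/5 + 302.521ms (3/5)
8. 4537.815ms @ 9 + 756.303ms (3/2)
9. 5294.118ms @ 21/2 + 756.303ms (3/2)

note 2 onset = 3/2b = 756.303ms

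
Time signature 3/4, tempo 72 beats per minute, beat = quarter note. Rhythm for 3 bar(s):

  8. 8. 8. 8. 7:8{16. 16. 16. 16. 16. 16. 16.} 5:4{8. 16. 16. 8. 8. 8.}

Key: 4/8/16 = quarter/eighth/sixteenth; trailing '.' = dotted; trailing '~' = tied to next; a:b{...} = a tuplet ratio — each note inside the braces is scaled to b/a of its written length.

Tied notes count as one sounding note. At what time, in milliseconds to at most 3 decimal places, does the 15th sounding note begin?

note 15 onset = 36/5b = 6000.0ms

1. 0.0ms @ 0 + 625.0ms (3/4)
2. 625.0ms @ 3/4 + 625.0ms (3/4)
3. 1250.0ms @ 3/2 + 625.0ms (3/4)
4. 1875.0ms @ 9/4 + 625.0ms (3/4)
5. 2500.0ms @ 3 + 357.143ms (3/7)
6. 2857.143ms @ 24/7 + 357.143ms (3/7)
7. 3214.286ms @ 27/7 + 357.143ms (3/7)
8. 3571.429ms @ 30/7 + 357.143ms (3/7)
9. 3928.571ms @ 33/7 + 357.143ms (3/7)
10. 4285.714ms @ 36/7 + 357.143ms (3/7)
11. 4642.857ms @ 39/7 + 357.143ms (3/7)
12. 5000.0ms @ 6 + 500.0ms (3/5)
13. 5500.0ms @ 33/5 + 250.0ms (3/10)
14. 5750.0ms @ 69/10 + 250.0ms (3/10)
15. 6000.0ms @ 36/5 + 500.0ms (3/5)
16. 6500.0ms @ 39/5 + 500.0ms (3/5)
17. 7000.0ms @ 42/5 + 500.0ms (3/5)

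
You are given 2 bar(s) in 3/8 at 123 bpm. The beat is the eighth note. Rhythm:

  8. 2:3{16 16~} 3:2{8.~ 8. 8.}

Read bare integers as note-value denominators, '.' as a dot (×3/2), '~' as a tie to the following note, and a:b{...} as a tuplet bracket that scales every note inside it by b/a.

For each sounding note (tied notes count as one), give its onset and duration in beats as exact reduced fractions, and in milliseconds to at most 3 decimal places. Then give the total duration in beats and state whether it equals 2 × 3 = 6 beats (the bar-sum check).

1) 0.0ms=0b +731.707ms=3/2b
2) 731.707ms=3/2b +365.854ms=3/4b
3) 1097.561ms=9/4b +1341.463ms=11/4b
4) 2439.024ms=5b +487.805ms=1b
Σ=6b of 6 (123bpm 3/8) — PASS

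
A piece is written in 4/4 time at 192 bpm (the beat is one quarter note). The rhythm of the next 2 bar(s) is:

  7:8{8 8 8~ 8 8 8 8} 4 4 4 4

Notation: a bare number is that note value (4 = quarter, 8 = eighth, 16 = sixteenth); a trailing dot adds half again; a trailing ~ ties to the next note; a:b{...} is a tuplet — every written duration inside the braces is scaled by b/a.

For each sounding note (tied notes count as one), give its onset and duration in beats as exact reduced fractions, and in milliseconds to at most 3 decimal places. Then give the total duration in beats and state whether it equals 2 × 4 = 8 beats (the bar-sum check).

1) 0.0ms=0b +178.571ms=4/7b
2) 178.571ms=4/7b +178.571ms=4/7b
3) 357.143ms=8/7b +357.143ms=8/7b
4) 714.286ms=16/7b +178.571ms=4/7b
5) 892.857ms=20/7b +178.571ms=4/7b
6) 1071.429ms=24/7b +178.571ms=4/7b
7) 1250.0ms=4b +312.5ms=1b
8) 1562.5ms=5b +312.5ms=1b
9) 1875.0ms=6b +312.5ms=1b
10) 2187.5ms=7b +312.5ms=1b
Σ=8b of 8 (192bpm 4/4) — PASS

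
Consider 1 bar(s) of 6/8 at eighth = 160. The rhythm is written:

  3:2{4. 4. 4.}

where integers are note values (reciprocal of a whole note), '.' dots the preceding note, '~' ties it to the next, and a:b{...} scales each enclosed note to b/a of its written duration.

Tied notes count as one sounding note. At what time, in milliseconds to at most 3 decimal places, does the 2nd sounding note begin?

1. 0.0ms @ 0 + 750.0ms (2)
2. 750.0ms @ 2 + 750.0ms (2)
3. 1500.0ms @ 4 + 750.0ms (2)

note 2 onset = 2b = 750.0ms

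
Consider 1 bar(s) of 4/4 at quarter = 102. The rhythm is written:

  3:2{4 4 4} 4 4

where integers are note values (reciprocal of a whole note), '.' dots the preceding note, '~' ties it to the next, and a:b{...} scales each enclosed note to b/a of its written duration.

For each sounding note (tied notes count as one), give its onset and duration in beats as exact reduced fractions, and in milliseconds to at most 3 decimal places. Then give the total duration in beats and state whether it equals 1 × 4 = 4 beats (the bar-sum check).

1) 0.0ms=0b +392.157ms=2/3b
2) 392.157ms=2/3b +392.157ms=2/3b
3) 784.314ms=4/3b +392.157ms=2/3b
4) 1176.471ms=2b +588.235ms=1b
5) 1764.706ms=3b +588.235ms=1b
Σ=4b of 4 (102bpm 4/4) — PASS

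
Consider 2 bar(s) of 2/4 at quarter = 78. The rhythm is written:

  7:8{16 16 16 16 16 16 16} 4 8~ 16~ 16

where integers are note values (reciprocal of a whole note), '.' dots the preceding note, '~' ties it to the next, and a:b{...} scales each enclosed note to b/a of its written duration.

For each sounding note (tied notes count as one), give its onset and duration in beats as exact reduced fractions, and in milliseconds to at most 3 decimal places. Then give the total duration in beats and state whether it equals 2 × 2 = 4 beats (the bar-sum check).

1) 0.0ms=0b +219.78ms=2/7b
2) 219.78ms=2/7b +219.78ms=2/7b
3) 439.56ms=4/7b +219.78ms=2/7b
4) 659.341ms=6/7b +219.78ms=2/7b
5) 879.121ms=8/7b +219.78ms=2/7b
6) 1098.901ms=10/7b +219.78ms=2/7b
7) 1318.681ms=12/7b +219.78ms=2/7b
8) 1538.462ms=2b +769.231ms=1b
9) 2307.692ms=3b +769.231ms=1b
Σ=4b of 4 (78bpm 2/4) — PASS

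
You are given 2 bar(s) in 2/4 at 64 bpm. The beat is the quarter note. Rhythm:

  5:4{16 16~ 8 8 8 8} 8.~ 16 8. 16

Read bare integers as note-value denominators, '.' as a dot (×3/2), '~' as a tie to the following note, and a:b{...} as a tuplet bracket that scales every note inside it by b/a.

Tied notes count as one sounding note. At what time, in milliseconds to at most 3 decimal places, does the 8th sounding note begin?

1. 0.0ms @ 0 + 187.5ms (1/5)
2. 187.5ms @ 1/5 + 562.5ms (3/5)
3. 750.0ms @ 4/5 + 375.0ms (2/5)
4. 1125.0ms @ 6/5 + 375.0ms (2/5)
5. 1500.0ms @ 8/5 + 375.0ms (2/5)
6. 1875.0ms @ 2 + 937.5ms (1)
7. 2812.5ms @ 3 + 703.125ms (3/4)
8. 3515.625ms @ 15/4 + 234.375ms (1/4)

note 8 onset = 15/4b = 3515.625ms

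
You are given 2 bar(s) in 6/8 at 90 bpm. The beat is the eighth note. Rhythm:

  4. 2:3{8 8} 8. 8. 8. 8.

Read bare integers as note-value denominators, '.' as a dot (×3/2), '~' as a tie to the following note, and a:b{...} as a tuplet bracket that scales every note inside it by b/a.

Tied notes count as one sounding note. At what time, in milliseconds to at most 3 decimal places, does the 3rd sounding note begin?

note 3 onset = 9/2b = 3000.0ms

1. 0.0ms @ 0 + 2000.0ms (3)
2. 2000.0ms @ 3 + 1000.0ms (3/2)
3. 3000.0ms @ 9/2 + 1000.0ms (3/2)
4. 4000.0ms @ 6 + 1000.0ms (3/2)
5. 5000.0ms @ 15/2 + 1000.0ms (3/2)
6. 6000.0ms @ 9 + 1000.0ms (3/2)
7. 7000.0ms @ 21/2 + 1000.0ms (3/2)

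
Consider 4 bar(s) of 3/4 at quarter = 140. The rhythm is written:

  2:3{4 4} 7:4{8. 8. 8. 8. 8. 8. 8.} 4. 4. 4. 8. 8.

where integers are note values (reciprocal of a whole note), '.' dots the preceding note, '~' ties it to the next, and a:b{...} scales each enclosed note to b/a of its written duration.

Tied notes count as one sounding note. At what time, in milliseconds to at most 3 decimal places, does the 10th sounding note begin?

1. 0.0ms @ 0 + 642.857ms (3/2)
2. 642.857ms @ 3/2 + 642.857ms (3/2)
3. 1285.714ms @ 3 + 183.673ms (3/7)
4. 1469.388ms @ 24/7 + 183.673ms (3/7)
5. 1653.061ms @ 27/7 + 183.673ms (3/7)
6. 1836.735ms @ 30/7 + 183.673ms (3/7)
7. 2020.408ms @ 33/7 + 183.673ms (3/7)
8. 2204.082ms @ 36/7 + 183.673ms (3/7)
9. 2387.755ms @ 39/7 + 183.673ms (3/7)
10. 2571.429ms @ 6 + 642.857ms (3/2)
11. 3214.286ms @ 15/2 + 642.857ms (3/2)
12. 3857.143ms @ 9 + 642.857ms (3/2)
13. 4500.0ms @ 21/2 + 321.429ms (3/4)
14. 4821.429ms @ 45/4 + 321.429ms (3/4)

note 10 onset = 6b = 2571.429ms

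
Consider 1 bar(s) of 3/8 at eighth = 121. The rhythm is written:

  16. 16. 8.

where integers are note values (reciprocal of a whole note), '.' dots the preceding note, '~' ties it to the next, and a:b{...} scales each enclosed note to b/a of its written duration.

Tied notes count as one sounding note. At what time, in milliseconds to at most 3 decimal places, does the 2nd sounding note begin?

1. 0.0ms @ 0 + 371.901ms (3/4)
2. 371.901ms @ 3/4 + 371.901ms (3/4)
3. 743.802ms @ 3/2 + 743.802ms (3/2)

note 2 onset = 3/4b = 371.901ms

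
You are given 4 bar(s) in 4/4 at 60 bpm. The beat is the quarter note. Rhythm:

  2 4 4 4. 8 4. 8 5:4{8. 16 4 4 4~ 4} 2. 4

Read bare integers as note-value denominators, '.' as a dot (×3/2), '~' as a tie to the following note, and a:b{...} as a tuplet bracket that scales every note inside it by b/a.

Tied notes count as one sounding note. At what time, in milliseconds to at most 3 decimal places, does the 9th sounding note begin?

note 9 onset = 43/5b = 8600.0ms

1. 0.0ms @ 0 + 2000.0ms (2)
2. 2000.0ms @ 2 + 1000.0ms (1)
3. 3000.0ms @ 3 + 1000.0ms (1)
4. 4000.0ms @ 4 + 1500.0ms (3/2)
5. 5500.0ms @ 11/2 + 500.0ms (1/2)
6. 6000.0ms @ 6 + 1500.0ms (3/2)
7. 7500.0ms @ 15/2 + 500.0ms (1/2)
8. 8000.0ms @ 8 + 600.0ms (3/5)
9. 8600.0ms @ 43/5 + 200.0ms (1/5)
10. 8800.0ms @ 44/5 + 800.0ms (4/5)
11. 9600.0ms @ 48/5 + 800.0ms (4/5)
12. 10400.0ms @ 52/5 + 1600.0ms (8/5)
13. 12000.0ms @ 12 + 3000.0ms (3)
14. 15000.0ms @ 15 + 1000.0ms (1)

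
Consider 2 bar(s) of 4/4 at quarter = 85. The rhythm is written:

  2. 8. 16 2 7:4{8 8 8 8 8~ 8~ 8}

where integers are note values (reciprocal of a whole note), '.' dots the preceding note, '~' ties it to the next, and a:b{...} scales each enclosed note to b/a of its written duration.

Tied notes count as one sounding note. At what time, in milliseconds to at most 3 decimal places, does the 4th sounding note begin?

1. 0.0ms @ 0 + 2117.647ms (3)
2. 2117.647ms @ 3 + 529.412ms (3/4)
3. 2647.059ms @ 15/4 + 176.471ms (1/4)
4. 2823.529ms @ 4 + 1411.765ms (2)
5. 4235.294ms @ 6 + 201.681ms (2/7)
6. 4436.975ms @ 44/7 + 201.681ms (2/7)
7. 4638.655ms @ 46/7 + 201.681ms (2/7)
8. 4840.336ms @ 48/7 + 201.681ms (2/7)
9. 5042.017ms @ 50/7 + 605.042ms (6/7)

note 4 onset = 4b = 2823.529ms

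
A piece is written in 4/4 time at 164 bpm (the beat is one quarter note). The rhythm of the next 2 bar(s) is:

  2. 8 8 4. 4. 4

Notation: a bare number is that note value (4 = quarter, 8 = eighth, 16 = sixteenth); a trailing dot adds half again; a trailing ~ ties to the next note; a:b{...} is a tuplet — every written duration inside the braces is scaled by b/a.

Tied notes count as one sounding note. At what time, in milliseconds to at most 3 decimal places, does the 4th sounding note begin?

1. 0.0ms @ 0 + 1097.561ms (3)
2. 1097.561ms @ 3 + 182.927ms (1/2)
3. 1280.488ms @ 7/2 + 182.927ms (1/2)
4. 1463.415ms @ 4 + 548.78ms (3/2)
5. 2012.195ms @ 11/2 + 548.78ms (3/2)
6. 2560.976ms @ 7 + 365.854ms (1)

note 4 onset = 4b = 1463.415ms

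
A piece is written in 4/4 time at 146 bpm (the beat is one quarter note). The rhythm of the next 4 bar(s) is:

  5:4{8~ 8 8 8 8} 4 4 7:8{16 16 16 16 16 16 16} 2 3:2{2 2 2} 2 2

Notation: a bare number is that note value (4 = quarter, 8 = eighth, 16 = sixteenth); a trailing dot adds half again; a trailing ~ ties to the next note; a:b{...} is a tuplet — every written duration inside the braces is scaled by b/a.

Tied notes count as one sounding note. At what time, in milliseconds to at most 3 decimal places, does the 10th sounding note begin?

1. 0.0ms @ 0 + 328.767ms (4/5)
2. 328.767ms @ 4/5 + 164.384ms (2/5)
3. 493.151ms @ 6/5 + 164.384ms (2/5)
4. 657.534ms @ 8/5 + 164.384ms (2/5)
5. 821.918ms @ 2 + 410.959ms (1)
6. 1232.877ms @ 3 + 410.959ms (1)
7. 1643.836ms @ 4 + 117.417ms (2/7)
8. 1761.252ms @ 30/7 + 117.417ms (2/7)
9. 1878.669ms @ 32/7 + 117.417ms (2/7)
10. 1996.086ms @ 34/7 + 117.417ms (2/7)
11. 2113.503ms @ 36/7 + 117.417ms (2/7)
12. 2230.92ms @ 38/7 + 117.417ms (2/7)
13. 2348.337ms @ 40/7 + 117.417ms (2/7)
14. 2465.753ms @ 6 + 821.918ms (2)
15. 3287.671ms @ 8 + 547.945ms (4/3)
16. 3835.616ms @ 28/3 + 547.945ms (4/3)
17. 4383.562ms @ 32/3 + 547.945ms (4/3)
18. 4931.507ms @ 12 + 821.918ms (2)
19. 5753.425ms @ 14 + 821.918ms (2)

note 10 onset = 34/7b = 1996.086ms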